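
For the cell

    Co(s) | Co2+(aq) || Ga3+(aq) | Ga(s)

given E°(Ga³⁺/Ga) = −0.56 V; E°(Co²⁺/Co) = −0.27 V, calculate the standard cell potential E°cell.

By convention the left-hand electrode in cell notation is the anode (oxidation) and the right-hand electrode is the cathode (reduction).
E°cell = E°(right) − E°(left) = −0.56 − (−0.27) = −0.29 V.
The negative sign shows that, as written, the cell would require an external voltage to drive the reaction.

−0.29 V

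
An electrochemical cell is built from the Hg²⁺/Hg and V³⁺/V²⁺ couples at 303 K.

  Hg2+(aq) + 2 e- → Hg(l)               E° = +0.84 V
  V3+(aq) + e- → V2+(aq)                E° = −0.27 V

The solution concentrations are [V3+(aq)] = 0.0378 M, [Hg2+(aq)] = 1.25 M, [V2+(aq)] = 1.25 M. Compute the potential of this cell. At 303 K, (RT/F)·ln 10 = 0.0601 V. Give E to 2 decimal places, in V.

+1.20 V

Since E°(Hg²⁺/Hg) > E°(V³⁺/V²⁺), Hg²⁺/Hg serves as the cathode.
E°cell = E°cat − E°an = +0.84 − (−0.27) = +1.11 V; n = 2.
Balancing gives Hg2+(aq) + 2 V2+(aq) → Hg(l) + 2 V3+(aq); hence Q = [V3+(aq)]^2 / ([Hg2+(aq)]·[V2+(aq)]^2) = 0.000732 (log Q = −3.136).
E = E° − (0.0601/n)·log Q = +1.11 − (0.0601/2)(−3.136) = +1.20 V.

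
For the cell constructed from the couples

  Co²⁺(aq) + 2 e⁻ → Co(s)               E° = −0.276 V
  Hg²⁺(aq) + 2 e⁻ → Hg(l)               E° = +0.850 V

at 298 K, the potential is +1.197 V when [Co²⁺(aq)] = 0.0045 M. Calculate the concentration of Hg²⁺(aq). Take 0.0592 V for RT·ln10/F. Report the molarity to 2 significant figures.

1.1 M

Hg²⁺/Hg is the cathode (higher E°); E°cell = +0.850 − (−0.276) = +1.126 V with n = 2.
Since E = E° − (0.0592/n)·log Q, log Q = n(E° − E)/0.0592 = −2.399.
Balancing electrons gives Hg²⁺(aq) + Co(s) → Hg(l) + Co²⁺(aq); thus Q = [Co²⁺(aq)] / [Hg²⁺(aq)].
Isolating [Hg²⁺(aq)] in Q = 10^{−2.399} yields log [Hg²⁺(aq)] = 0.052, i.e. 1.1 M.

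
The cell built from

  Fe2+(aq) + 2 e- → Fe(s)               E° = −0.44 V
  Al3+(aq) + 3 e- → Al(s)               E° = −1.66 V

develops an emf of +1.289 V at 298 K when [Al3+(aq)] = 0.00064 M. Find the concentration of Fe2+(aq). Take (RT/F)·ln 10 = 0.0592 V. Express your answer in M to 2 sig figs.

Fe²⁺/Fe is the cathode (higher E°); E°cell = −0.44 − (−1.66) = +1.22 V with n = 6.
Since E = E° − (0.0592/n)·log Q, log Q = n(E° − E)/0.0592 = −6.993.
For 3 Fe2+(aq) + 2 Al(s) → 3 Fe(s) + 2 Al3+(aq), the reaction quotient is Q = [Al3+(aq)]^2 / [Fe2+(aq)]^3.
Solving for the unknown gives log [Fe2+(aq)] = 0.202, so [Fe2+(aq)] ≈ 1.6 M.

1.6 M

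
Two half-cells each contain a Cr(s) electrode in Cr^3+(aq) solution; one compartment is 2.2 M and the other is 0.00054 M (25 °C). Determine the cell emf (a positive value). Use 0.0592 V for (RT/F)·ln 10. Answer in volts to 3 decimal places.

0.071 V

For a concentration cell E°cell = 0, since both electrodes use the same couple.
The compartment with the higher Cr^3+(aq) concentration (2.2 M) acts as the cathode; ions are reduced there and produced at the dilute (0.00054 M) anode.
With n = 3, Ecell = −(0.0592/3)·log([dilute]/[conc]) = −(0.0592/3)·log(0.00054/2.2) = +0.071 V.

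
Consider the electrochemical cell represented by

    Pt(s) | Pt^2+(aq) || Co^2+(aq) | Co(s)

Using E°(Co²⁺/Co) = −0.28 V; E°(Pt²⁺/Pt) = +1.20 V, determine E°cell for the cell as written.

By convention the left-hand electrode in cell notation is the anode (oxidation) and the right-hand electrode is the cathode (reduction).
E°cell = E°(right) − E°(left) = −0.28 − (+1.20) = −1.48 V.
The negative sign shows that, as written, the cell would require an external voltage to drive the reaction.

−1.48 V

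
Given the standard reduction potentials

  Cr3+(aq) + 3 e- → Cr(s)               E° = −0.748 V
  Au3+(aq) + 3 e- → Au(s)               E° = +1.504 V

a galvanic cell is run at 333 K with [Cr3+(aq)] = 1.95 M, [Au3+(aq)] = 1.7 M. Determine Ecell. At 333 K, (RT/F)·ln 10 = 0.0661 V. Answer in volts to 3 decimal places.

The Au³⁺/Au couple has the more positive E°, so it is the cathode; Cr³⁺/Cr is the anode.
E°cell = E°cat − E°an = +1.504 − (−0.748) = +2.252 V; n = 3.
For the overall reaction Au3+(aq) + Cr(s) → Au(s) + Cr3+(aq), Q = [Cr3+(aq)] / [Au3+(aq)] = 1.15, giving log Q = 0.060.
Applying E = E° − (RT ln10/nF)·log Q gives +2.252 − (0.0661/3)(0.060) = +2.251 V.

+2.251 V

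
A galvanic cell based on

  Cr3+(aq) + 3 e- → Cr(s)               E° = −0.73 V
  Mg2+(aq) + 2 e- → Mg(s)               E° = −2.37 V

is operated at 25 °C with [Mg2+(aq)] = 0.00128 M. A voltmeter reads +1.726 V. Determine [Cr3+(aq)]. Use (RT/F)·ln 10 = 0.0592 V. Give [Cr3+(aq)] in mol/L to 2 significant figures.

1.0 M

With Cr³⁺/Cr at the cathode and Mg²⁺/Mg at the anode, E°cell = −0.73 − (−2.37) = +1.64 V (n = 6).
Since E = E° − (0.0592/n)·log Q, log Q = n(E° − E)/0.0592 = −8.716.
Balancing electrons gives 2 Cr3+(aq) + 3 Mg(s) → 2 Cr(s) + 3 Mg2+(aq); thus Q = [Mg2+(aq)]^3 / [Cr3+(aq)]^2.
Substituting the known concentrations and solving, log [Cr3+(aq)] = 0.019 and [Cr3+(aq)] = 1.0 M.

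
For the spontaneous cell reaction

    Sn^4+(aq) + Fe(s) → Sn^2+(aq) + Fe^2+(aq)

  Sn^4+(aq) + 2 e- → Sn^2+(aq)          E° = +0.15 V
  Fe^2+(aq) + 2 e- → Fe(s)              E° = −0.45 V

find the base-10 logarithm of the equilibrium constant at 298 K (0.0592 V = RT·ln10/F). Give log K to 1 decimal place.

The Sn⁴⁺/Sn²⁺ couple is reduced (cathode); E°cell = +0.15 − (−0.45) = +0.60 V with n = 2.
At equilibrium E = 0, so log K = nE°cell / 0.0592 = (2)(+0.60) / 0.0592 = 20.3.

log K = 20.3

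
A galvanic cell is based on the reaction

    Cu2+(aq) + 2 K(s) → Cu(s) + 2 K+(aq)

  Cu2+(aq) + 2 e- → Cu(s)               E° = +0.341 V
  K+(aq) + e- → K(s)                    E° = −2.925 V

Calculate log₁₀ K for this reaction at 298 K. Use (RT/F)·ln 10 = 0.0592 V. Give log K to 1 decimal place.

log K = 110.3

The Cu²⁺/Cu couple is reduced (cathode); E°cell = +0.341 − (−2.925) = +3.266 V with n = 2.
At equilibrium E = 0, so log K = nE°cell / 0.0592 = (2)(+3.266) / 0.0592 = 110.3.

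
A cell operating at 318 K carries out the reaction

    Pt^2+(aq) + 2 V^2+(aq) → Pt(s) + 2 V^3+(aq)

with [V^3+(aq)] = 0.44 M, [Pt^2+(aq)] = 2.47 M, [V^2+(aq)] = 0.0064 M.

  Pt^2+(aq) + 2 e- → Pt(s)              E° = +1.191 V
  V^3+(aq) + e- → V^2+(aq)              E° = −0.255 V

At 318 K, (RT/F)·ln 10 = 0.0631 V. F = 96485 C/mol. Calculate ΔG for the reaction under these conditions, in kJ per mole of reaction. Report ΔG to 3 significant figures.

With Pt²⁺/Pt reduced at the cathode, E°cell = +1.191 − (−0.255) = +1.446 V and n = 2.
Here Q = [V^3+(aq)]^2 / ([Pt^2+(aq)]·[V^2+(aq)]^2) = 1.91×10^3 (log Q = 3.282), giving E = +1.446 − (0.0631/2)·(3.282) = +1.3425 V.
ΔG = −nFE = −(2)(96485)(+1.3425) J/mol = −259 kJ/mol.

−259 kJ/mol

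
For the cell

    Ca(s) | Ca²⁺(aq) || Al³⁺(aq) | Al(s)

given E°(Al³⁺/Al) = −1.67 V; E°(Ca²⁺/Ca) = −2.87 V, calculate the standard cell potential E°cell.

By convention the left-hand electrode in cell notation is the anode (oxidation) and the right-hand electrode is the cathode (reduction).
E°cell = E°(right) − E°(left) = −1.67 − (−2.87) = +1.20 V.

+1.20 V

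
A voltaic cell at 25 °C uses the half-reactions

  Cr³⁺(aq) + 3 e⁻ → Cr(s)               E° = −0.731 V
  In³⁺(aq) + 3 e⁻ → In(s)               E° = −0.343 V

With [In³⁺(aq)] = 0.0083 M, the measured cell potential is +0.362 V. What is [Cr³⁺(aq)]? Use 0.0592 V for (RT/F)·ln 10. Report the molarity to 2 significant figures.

0.17 M

In³⁺/In is the cathode (higher E°); E°cell = −0.343 − (−0.731) = +0.388 V with n = 3.
From the Nernst equation, log Q = n(E° − E)/0.0592 = 3·(+0.388 − (+0.362))/0.0592 = 1.318.
Balancing electrons gives In³⁺(aq) + Cr(s) → In(s) + Cr³⁺(aq); thus Q = [Cr³⁺(aq)] / [In³⁺(aq)].
Solving for the unknown gives log [Cr³⁺(aq)] = −0.763, so [Cr³⁺(aq)] ≈ 0.17 M.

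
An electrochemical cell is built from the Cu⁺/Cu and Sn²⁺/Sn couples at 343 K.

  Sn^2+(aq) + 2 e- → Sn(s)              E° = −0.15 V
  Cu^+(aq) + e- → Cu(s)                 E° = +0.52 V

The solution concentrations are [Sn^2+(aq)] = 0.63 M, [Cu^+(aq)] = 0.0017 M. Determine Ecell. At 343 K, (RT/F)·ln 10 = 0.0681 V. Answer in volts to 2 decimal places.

+0.49 V

Cu⁺/Cu is reduced (cathode, E° = +0.52 V) and Sn²⁺/Sn is oxidized (anode).
The standard potential is +0.52 − (−0.15) = +0.67 V and the balanced reaction transfers n = 2 electrons.
For the overall reaction 2 Cu^+(aq) + Sn(s) → 2 Cu(s) + Sn^2+(aq), Q = [Sn^2+(aq)] / [Cu^+(aq)]^2 = 2.18×10^5, giving log Q = 5.338.
Applying E = E° − (RT ln10/nF)·log Q gives +0.67 − (0.0681/2)(5.338) = +0.49 V.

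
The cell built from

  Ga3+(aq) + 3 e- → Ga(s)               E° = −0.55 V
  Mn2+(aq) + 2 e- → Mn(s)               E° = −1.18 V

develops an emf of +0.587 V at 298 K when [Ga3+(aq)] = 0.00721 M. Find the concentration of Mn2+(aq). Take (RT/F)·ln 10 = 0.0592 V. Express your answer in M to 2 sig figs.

1.1 M

With Ga³⁺/Ga at the cathode and Mn²⁺/Mn at the anode, E°cell = −0.55 − (−1.18) = +0.63 V (n = 6).
From the Nernst equation, log Q = n(E° − E)/0.0592 = 6·(+0.63 − (+0.587))/0.0592 = 4.358.
The balanced reaction is 2 Ga3+(aq) + 3 Mn(s) → 2 Ga(s) + 3 Mn2+(aq), so Q = [Mn2+(aq)]^3 / [Ga3+(aq)]^2.
Substituting the known concentrations and solving, log [Mn2+(aq)] = 0.025 and [Mn2+(aq)] = 1.1 M.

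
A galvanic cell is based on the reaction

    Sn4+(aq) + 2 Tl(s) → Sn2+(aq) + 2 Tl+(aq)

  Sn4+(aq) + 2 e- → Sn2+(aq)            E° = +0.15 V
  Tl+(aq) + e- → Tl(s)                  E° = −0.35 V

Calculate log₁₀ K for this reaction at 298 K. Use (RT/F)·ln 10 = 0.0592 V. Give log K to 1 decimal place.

log K = 16.9

The Sn⁴⁺/Sn²⁺ couple is reduced (cathode); E°cell = +0.15 − (−0.35) = +0.50 V with n = 2.
At equilibrium E = 0, so log K = nE°cell / 0.0592 = (2)(+0.50) / 0.0592 = 16.9.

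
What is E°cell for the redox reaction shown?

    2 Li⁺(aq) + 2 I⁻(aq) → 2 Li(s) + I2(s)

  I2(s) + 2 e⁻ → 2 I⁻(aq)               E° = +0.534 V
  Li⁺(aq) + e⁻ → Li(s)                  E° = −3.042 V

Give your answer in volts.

−3.576 V

Li⁺(aq) gains electrons, so the Li⁺/Li couple is the cathode; the I₂/I⁻ couple is the anode.
E°cell = E°(cathode) − E°(anode) = −3.042 − (+0.534) = −3.576 V.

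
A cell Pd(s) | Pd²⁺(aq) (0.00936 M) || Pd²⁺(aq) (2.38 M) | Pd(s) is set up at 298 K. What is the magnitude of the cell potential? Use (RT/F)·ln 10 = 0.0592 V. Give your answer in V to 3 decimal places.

For a concentration cell E°cell = 0, since both electrodes use the same couple.
The compartment with the higher Pd²⁺(aq) concentration (2.38 M) acts as the cathode; ions are reduced there and produced at the dilute (0.00936 M) anode.
With n = 2, Ecell = −(0.0592/2)·log([dilute]/[conc]) = −(0.0592/2)·log(0.00936/2.38) = +0.071 V.

0.071 V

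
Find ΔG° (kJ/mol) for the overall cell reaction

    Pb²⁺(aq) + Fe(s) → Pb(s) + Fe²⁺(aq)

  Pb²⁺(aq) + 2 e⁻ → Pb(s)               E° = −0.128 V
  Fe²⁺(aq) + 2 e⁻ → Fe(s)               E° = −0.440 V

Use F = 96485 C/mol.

In the reaction as written Pb²⁺(aq) is reduced, so the Pb²⁺/Pb couple is the cathode and Fe²⁺/Fe is the anode.
E°cell = −0.128 − (−0.440) = +0.312 V; balancing electrons gives n = 2.
ΔG° = −nFE°cell = −(2)(96485)(+0.312) J/mol = −60.2 kJ/mol.

−60.2 kJ/mol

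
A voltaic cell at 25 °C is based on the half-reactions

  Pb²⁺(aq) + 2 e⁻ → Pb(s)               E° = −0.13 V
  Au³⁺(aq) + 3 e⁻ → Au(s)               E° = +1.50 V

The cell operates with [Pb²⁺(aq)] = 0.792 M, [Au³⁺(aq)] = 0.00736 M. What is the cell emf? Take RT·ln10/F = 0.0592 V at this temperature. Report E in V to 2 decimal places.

+1.59 V

The Au³⁺/Au couple has the more positive E°, so it is the cathode; Pb²⁺/Pb is the anode.
E°cell = +1.50 − (−0.13) = +1.63 V, with n = 6 electrons transferred.
Balancing gives 2 Au³⁺(aq) + 3 Pb(s) → 2 Au(s) + 3 Pb²⁺(aq); hence Q = [Pb²⁺(aq)]^3 / [Au³⁺(aq)]^2 = 9.17×10^3 (log Q = 3.962).
Applying E = E° − (RT ln10/nF)·log Q gives +1.63 − (0.0592/6)(3.962) = +1.59 V.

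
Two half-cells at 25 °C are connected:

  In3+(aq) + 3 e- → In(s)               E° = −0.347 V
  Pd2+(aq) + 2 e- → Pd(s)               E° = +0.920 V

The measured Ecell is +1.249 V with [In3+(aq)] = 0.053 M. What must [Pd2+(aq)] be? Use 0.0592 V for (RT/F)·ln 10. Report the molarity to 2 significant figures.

0.035 M

The Pd²⁺/Pd couple has the larger reduction potential, so it is the cathode: E°cell = +0.920 − (−0.347) = +1.267 V and n = 6.
Since E = E° − (0.0592/n)·log Q, log Q = n(E° − E)/0.0592 = 1.824.
For 3 Pd2+(aq) + 2 In(s) → 3 Pd(s) + 2 In3+(aq), the reaction quotient is Q = [In3+(aq)]^2 / [Pd2+(aq)]^3.
Solving for the unknown gives log [Pd2+(aq)] = −1.458, so [Pd2+(aq)] ≈ 0.035 M.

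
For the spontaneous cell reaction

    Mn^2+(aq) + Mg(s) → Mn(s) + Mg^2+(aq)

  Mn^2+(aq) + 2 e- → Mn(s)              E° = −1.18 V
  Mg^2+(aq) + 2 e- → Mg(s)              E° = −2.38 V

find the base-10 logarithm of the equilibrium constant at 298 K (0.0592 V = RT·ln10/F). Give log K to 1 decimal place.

log K = 40.5

The Mn²⁺/Mn couple is reduced (cathode); E°cell = −1.18 − (−2.38) = +1.20 V with n = 2.
At equilibrium E = 0, so log K = nE°cell / 0.0592 = (2)(+1.20) / 0.0592 = 40.5.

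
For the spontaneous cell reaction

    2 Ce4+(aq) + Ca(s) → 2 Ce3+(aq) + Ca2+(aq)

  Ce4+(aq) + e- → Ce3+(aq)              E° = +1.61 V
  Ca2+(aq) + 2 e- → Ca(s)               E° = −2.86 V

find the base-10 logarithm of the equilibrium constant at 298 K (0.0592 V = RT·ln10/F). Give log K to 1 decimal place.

The Ce⁴⁺/Ce³⁺ couple is reduced (cathode); E°cell = +1.61 − (−2.86) = +4.47 V with n = 2.
At equilibrium E = 0, so log K = nE°cell / 0.0592 = (2)(+4.47) / 0.0592 = 151.0.

log K = 151.0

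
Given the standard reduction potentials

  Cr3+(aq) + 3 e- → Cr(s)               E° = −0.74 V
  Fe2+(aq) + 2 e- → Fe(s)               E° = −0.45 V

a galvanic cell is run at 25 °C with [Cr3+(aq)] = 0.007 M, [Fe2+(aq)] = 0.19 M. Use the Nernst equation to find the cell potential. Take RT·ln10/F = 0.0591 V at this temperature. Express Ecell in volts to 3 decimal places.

Since E°(Fe²⁺/Fe) > E°(Cr³⁺/Cr), Fe²⁺/Fe serves as the cathode.
E°cell = −0.45 − (−0.74) = +0.29 V, with n = 6 electrons transferred.
For the overall reaction 3 Fe2+(aq) + 2 Cr(s) → 3 Fe(s) + 2 Cr3+(aq), Q = [Cr3+(aq)]^2 / [Fe2+(aq)]^3 = 0.00714, giving log Q = −2.146.
E = E° − (0.0591/n)·log Q = +0.29 − (0.0591/6)(−2.146) = +0.311 V.

+0.311 V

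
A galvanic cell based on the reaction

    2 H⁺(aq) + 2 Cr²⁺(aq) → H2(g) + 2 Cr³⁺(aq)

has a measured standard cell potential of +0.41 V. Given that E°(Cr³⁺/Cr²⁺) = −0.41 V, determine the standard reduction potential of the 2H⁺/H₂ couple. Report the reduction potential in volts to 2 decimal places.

+0.00 V

In the reaction as written the 2H⁺/H₂ couple is reduced (cathode) and Cr³⁺/Cr²⁺ is oxidized (anode), so E°cell = E°(2H⁺/H₂) − E°(Cr³⁺/Cr²⁺).
E°(2H⁺/H₂) = E°cell + E°(anode) = +0.41 + (−0.41) = +0.00 V.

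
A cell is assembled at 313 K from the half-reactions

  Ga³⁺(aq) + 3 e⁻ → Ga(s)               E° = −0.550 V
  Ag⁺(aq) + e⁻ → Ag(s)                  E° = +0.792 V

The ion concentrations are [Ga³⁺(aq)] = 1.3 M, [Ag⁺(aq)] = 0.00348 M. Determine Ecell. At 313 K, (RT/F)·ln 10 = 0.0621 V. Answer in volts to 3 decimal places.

The Ag⁺/Ag couple has the more positive E°, so it is the cathode; Ga³⁺/Ga is the anode.
E°cell = +0.792 − (−0.550) = +1.342 V, with n = 3 electrons transferred.
Balancing gives 3 Ag⁺(aq) + Ga(s) → 3 Ag(s) + Ga³⁺(aq); hence Q = [Ga³⁺(aq)] / [Ag⁺(aq)]^3 = 3.08×10^7 (log Q = 7.489).
By the Nernst equation, E = +1.342 − (0.0621/3)·(7.489) = +1.187 V.

+1.187 V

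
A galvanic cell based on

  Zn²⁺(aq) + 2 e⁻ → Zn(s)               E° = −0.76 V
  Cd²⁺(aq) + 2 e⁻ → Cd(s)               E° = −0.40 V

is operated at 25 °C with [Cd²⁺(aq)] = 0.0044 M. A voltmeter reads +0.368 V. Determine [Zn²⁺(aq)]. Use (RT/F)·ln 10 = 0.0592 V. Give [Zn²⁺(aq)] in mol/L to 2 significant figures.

With Cd²⁺/Cd at the cathode and Zn²⁺/Zn at the anode, E°cell = −0.40 − (−0.76) = +0.36 V (n = 2).
Since E = E° − (0.0592/n)·log Q, log Q = n(E° − E)/0.0592 = −0.270.
For Cd²⁺(aq) + Zn(s) → Cd(s) + Zn²⁺(aq), the reaction quotient is Q = [Zn²⁺(aq)] / [Cd²⁺(aq)].
Solving for the unknown gives log [Zn²⁺(aq)] = −2.627, so [Zn²⁺(aq)] ≈ 0.0024 M.

0.0024 M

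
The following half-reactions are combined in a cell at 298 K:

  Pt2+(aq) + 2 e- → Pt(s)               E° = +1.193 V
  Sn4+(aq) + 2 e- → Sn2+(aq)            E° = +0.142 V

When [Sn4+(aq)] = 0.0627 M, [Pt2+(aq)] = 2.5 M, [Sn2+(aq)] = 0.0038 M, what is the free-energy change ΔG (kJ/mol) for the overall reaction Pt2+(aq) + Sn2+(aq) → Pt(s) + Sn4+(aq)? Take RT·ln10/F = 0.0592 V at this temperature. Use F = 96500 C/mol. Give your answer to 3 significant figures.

With Pt²⁺/Pt reduced at the cathode, E°cell = +1.193 − (+0.142) = +1.051 V and n = 2.
Here Q = [Sn4+(aq)] / ([Pt2+(aq)]·[Sn2+(aq)]) = 6.6 (log Q = 0.820), giving E = +1.051 − (0.0592/2)·(0.820) = +1.0267 V.
ΔG = −nFE = −(2)(96500)(+1.0267) J/mol = −198 kJ/mol.

−198 kJ/mol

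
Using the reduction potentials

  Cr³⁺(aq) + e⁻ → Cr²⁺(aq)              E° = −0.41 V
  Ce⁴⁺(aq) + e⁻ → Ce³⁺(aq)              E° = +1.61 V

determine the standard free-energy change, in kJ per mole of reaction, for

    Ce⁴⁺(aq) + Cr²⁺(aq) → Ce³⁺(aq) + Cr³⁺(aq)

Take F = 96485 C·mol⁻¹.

In the reaction as written Ce⁴⁺(aq) is reduced, so the Ce⁴⁺/Ce³⁺ couple is the cathode and Cr³⁺/Cr²⁺ is the anode.
E°cell = +1.61 − (−0.41) = +2.02 V; balancing electrons gives n = 1.
ΔG° = −nFE°cell = −(1)(96485)(+2.02) J/mol = −195 kJ/mol.

−195 kJ/mol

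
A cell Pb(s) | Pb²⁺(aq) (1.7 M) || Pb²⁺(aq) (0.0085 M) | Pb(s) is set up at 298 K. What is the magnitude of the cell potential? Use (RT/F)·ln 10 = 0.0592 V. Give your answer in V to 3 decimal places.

For a concentration cell E°cell = 0, since both electrodes use the same couple.
The compartment with the higher Pb²⁺(aq) concentration (1.7 M) acts as the cathode; ions are reduced there and produced at the dilute (0.0085 M) anode.
With n = 2, Ecell = −(0.0592/2)·log([dilute]/[conc]) = −(0.0592/2)·log(0.0085/1.7) = +0.068 V.

0.068 V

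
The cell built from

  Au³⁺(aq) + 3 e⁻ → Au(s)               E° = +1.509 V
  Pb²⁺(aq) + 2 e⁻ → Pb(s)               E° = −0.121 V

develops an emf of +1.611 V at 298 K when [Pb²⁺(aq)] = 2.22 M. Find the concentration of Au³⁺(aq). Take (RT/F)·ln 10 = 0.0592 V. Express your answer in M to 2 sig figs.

The Au³⁺/Au couple has the larger reduction potential, so it is the cathode: E°cell = +1.509 − (−0.121) = +1.630 V and n = 6.
Since E = E° − (0.0592/n)·log Q, log Q = n(E° − E)/0.0592 = 1.926.
Balancing electrons gives 2 Au³⁺(aq) + 3 Pb(s) → 2 Au(s) + 3 Pb²⁺(aq); thus Q = [Pb²⁺(aq)]^3 / [Au³⁺(aq)]^2.
Isolating [Au³⁺(aq)] in Q = 10^{1.926} yields log [Au³⁺(aq)] = −0.443, i.e. 0.36 M.

0.36 M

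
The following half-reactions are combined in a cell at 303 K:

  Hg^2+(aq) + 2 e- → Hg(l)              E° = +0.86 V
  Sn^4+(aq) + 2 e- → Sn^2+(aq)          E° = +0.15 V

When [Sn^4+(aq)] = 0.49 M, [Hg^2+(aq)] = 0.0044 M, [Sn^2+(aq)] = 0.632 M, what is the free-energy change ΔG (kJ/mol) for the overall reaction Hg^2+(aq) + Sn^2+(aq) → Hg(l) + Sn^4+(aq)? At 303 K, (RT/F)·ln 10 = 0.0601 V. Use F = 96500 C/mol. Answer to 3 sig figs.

E°cell = +0.86 − (+0.15) = +0.71 V; the balanced reaction transfers n = 2 electrons.
The reaction quotient is [Sn^4+(aq)] / ([Hg^2+(aq)]·[Sn^2+(aq)]) = 176; by Nernst, E = +0.71 − (0.0601/2)(2.246) = +0.6425 V.
Then ΔG = −nFE = −2 × 96500 × +0.6425 J/mol = −124 kJ/mol.

−124 kJ/mol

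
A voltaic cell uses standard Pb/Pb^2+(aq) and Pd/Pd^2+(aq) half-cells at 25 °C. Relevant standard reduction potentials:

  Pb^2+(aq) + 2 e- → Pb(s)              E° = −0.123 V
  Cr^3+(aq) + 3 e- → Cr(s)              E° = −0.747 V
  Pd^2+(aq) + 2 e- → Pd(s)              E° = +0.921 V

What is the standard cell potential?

+1.044 V

The Pd²⁺/Pd couple has the higher E°, so Pd ion is reduced (cathode) and Pb is oxidized (anode).
E°cell = E°(cathode) − E°(anode) = +0.921 − (−0.123) = +1.044 V.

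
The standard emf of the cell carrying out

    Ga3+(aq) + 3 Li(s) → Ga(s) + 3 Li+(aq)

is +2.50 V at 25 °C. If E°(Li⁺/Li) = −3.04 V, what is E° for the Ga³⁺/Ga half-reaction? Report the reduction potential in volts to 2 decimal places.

In the reaction as written the Ga³⁺/Ga couple is reduced (cathode) and Li⁺/Li is oxidized (anode), so E°cell = E°(Ga³⁺/Ga) − E°(Li⁺/Li).
E°(Ga³⁺/Ga) = E°cell + E°(anode) = +2.50 + (−3.04) = −0.54 V.

−0.54 V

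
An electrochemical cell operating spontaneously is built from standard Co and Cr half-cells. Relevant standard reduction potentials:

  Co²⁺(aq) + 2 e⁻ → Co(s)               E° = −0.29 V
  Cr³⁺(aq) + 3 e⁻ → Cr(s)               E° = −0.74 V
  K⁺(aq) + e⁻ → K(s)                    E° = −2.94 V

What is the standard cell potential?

+0.45 V

The Co²⁺/Co couple has the higher E°, so Co ion is reduced (cathode) and Cr is oxidized (anode).
E°cell = E°(cathode) − E°(anode) = −0.29 − (−0.74) = +0.45 V.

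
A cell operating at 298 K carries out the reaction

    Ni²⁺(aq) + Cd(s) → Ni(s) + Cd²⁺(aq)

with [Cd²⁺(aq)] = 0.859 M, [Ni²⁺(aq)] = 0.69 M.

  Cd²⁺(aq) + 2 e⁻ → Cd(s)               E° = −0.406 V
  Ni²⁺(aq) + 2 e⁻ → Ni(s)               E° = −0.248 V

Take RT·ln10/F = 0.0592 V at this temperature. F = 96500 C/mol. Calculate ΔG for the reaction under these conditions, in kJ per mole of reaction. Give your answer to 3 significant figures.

With Ni²⁺/Ni reduced at the cathode, E°cell = −0.248 − (−0.406) = +0.158 V and n = 2.
Q = [Cd²⁺(aq)] / [Ni²⁺(aq)] = 1.24, so log Q = 0.095 and E = +0.158 − (0.0592/2)(0.095) = +0.1552 V.
ΔG = −nFE = −(2)(96500)(+0.1552) J/mol = −30.0 kJ/mol.

−30.0 kJ/mol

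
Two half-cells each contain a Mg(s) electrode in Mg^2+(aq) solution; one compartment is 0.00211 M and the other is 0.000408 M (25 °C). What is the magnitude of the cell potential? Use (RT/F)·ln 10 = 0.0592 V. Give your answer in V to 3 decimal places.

For a concentration cell E°cell = 0, since both electrodes use the same couple.
The compartment with the higher Mg^2+(aq) concentration (0.00211 M) acts as the cathode; ions are reduced there and produced at the dilute (0.000408 M) anode.
With n = 2, Ecell = −(0.0592/2)·log([dilute]/[conc]) = −(0.0592/2)·log(0.000408/0.00211) = +0.021 V.

0.021 V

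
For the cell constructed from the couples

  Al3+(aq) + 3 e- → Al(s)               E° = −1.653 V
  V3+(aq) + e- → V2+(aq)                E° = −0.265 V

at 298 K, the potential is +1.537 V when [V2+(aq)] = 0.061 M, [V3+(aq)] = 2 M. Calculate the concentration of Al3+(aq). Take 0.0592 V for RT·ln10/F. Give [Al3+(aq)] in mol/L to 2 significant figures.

0.00099 M

V³⁺/V²⁺ is the cathode (higher E°); E°cell = −0.265 − (−1.653) = +1.388 V with n = 3.
From the Nernst equation, log Q = n(E° − E)/0.0592 = 3·(+1.388 − (+1.537))/0.0592 = −7.551.
The balanced reaction is 3 V3+(aq) + Al(s) → 3 V2+(aq) + Al3+(aq), so Q = ([V2+(aq)]^3·[Al3+(aq)]) / [V3+(aq)]^3.
Isolating [Al3+(aq)] in Q = 10^{−7.551} yields log [Al3+(aq)] = −3.004, i.e. 0.00099 M.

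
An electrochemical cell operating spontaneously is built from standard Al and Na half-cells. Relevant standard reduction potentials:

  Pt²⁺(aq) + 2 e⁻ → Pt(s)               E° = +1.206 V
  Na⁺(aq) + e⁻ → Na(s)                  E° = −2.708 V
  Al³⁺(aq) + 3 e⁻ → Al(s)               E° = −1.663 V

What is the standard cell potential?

+1.045 V

Of the two couples in this cell, the one with the more positive reduction potential is reduced at the cathode: here that is Al³⁺/Al (−1.663 V); Na⁺/Na (−2.708 V) is the anode.
E°cell = E°(cathode) − E°(anode) = −1.663 − (−2.708) = +1.045 V.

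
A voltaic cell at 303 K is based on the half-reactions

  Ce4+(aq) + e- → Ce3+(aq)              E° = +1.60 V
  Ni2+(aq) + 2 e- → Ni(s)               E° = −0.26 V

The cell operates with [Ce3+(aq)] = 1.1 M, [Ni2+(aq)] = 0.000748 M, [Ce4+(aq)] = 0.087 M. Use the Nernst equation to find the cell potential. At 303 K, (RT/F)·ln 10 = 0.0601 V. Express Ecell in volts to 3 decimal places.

+1.888 V

Since E°(Ce⁴⁺/Ce³⁺) > E°(Ni²⁺/Ni), Ce⁴⁺/Ce³⁺ serves as the cathode.
The standard potential is +1.60 − (−0.26) = +1.86 V and the balanced reaction transfers n = 2 electrons.
The balanced reaction is 2 Ce4+(aq) + Ni(s) → 2 Ce3+(aq) + Ni2+(aq), so Q = ([Ce3+(aq)]^2·[Ni2+(aq)]) / [Ce4+(aq)]^2 = 0.12 and log Q = −0.922.
By the Nernst equation, E = +1.86 − (0.0601/2)·(−0.922) = +1.888 V.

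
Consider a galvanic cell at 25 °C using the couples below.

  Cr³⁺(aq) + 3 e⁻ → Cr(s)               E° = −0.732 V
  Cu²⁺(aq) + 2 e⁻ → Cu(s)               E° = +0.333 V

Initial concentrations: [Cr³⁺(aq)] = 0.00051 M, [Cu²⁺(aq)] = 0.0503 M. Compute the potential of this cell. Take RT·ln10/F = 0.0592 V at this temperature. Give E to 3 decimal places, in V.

Since E°(Cu²⁺/Cu) > E°(Cr³⁺/Cr), Cu²⁺/Cu serves as the cathode.
The standard potential is +0.333 − (−0.732) = +1.065 V and the balanced reaction transfers n = 6 electrons.
The balanced reaction is 3 Cu²⁺(aq) + 2 Cr(s) → 3 Cu(s) + 2 Cr³⁺(aq), so Q = [Cr³⁺(aq)]^2 / [Cu²⁺(aq)]^3 = 0.00204 and log Q = −2.690.
Applying E = E° − (RT ln10/nF)·log Q gives +1.065 − (0.0592/6)(−2.690) = +1.092 V.

+1.092 V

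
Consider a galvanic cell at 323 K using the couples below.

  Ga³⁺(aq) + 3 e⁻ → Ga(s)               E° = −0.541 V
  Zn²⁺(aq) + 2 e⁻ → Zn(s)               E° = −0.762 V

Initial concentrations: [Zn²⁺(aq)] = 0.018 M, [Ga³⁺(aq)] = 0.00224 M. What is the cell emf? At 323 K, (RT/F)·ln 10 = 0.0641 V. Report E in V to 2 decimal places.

The Ga³⁺/Ga couple has the more positive E°, so it is the cathode; Zn²⁺/Zn is the anode.
E°cell = −0.541 − (−0.762) = +0.221 V, with n = 6 electrons transferred.
The balanced reaction is 2 Ga³⁺(aq) + 3 Zn(s) → 2 Ga(s) + 3 Zn²⁺(aq), so Q = [Zn²⁺(aq)]^3 / [Ga³⁺(aq)]^2 = 1.16 and log Q = 0.065.
Applying E = E° − (RT ln10/nF)·log Q gives +0.221 − (0.0641/6)(0.065) = +0.22 V.

+0.22 V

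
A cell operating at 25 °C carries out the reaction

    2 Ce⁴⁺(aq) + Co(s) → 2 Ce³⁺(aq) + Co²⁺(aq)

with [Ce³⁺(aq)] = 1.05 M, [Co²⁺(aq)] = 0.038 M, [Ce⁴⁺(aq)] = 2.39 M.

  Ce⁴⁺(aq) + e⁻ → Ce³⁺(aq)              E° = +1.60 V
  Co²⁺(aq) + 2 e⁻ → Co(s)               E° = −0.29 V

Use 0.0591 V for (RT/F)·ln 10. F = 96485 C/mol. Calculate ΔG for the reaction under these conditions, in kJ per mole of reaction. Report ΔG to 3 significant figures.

−377 kJ/mol

E°cell = +1.60 − (−0.29) = +1.89 V; the balanced reaction transfers n = 2 electrons.
The reaction quotient is ([Ce³⁺(aq)]^2·[Co²⁺(aq)]) / [Ce⁴⁺(aq)]^2 = 0.00733; by Nernst, E = +1.89 − (0.0591/2)(−2.135) = +1.9531 V.
Then ΔG = −nFE = −2 × 96485 × +1.9531 J/mol = −377 kJ/mol.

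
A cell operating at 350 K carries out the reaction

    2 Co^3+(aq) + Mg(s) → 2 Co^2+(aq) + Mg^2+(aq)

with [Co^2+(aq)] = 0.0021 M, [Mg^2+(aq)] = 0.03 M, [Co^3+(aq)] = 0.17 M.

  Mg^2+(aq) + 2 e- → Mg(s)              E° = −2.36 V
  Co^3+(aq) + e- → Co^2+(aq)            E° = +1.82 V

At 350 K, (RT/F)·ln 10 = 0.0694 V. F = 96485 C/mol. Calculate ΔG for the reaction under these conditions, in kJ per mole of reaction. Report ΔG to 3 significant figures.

The standard cell potential is +1.82 − (−2.36) = +4.18 V, with n = 2 electrons in the balanced equation.
Here Q = ([Co^2+(aq)]^2·[Mg^2+(aq)]) / [Co^3+(aq)]^2 = 4.58×10^−6 (log Q = −5.339), giving E = +4.18 − (0.0694/2)·(−5.339) = +4.3653 V.
Finally ΔG = −nFE = −(2)(96485 C/mol)(+4.3653 V) = −842 kJ/mol.

−842 kJ/mol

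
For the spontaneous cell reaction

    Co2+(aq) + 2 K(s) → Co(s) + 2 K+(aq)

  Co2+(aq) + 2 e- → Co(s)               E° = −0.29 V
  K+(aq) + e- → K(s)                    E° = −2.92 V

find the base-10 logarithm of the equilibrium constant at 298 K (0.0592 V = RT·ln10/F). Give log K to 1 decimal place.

The Co²⁺/Co couple is reduced (cathode); E°cell = −0.29 − (−2.92) = +2.63 V with n = 2.
At equilibrium E = 0, so log K = nE°cell / 0.0592 = (2)(+2.63) / 0.0592 = 88.9.

log K = 88.9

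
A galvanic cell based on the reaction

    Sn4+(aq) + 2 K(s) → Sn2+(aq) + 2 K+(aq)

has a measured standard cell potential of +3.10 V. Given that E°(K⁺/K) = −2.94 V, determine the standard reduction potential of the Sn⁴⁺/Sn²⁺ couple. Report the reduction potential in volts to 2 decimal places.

+0.16 V

In the reaction as written the Sn⁴⁺/Sn²⁺ couple is reduced (cathode) and K⁺/K is oxidized (anode), so E°cell = E°(Sn⁴⁺/Sn²⁺) − E°(K⁺/K).
E°(Sn⁴⁺/Sn²⁺) = E°cell + E°(anode) = +3.10 + (−2.94) = +0.16 V.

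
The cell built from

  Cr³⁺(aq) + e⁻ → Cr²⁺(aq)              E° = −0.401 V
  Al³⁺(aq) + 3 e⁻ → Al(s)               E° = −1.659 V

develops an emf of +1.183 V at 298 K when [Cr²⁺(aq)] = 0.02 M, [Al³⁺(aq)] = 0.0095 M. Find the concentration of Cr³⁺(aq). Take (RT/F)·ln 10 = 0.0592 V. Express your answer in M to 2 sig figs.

0.00023 M

Cr³⁺/Cr²⁺ is the cathode (higher E°); E°cell = −0.401 − (−1.659) = +1.258 V with n = 3.
Rearranging E = E° − (0.0592/n)·log Q gives log Q = 3(+1.258 − (+1.183))/0.0592 = 3.801.
Balancing electrons gives 3 Cr³⁺(aq) + Al(s) → 3 Cr²⁺(aq) + Al³⁺(aq); thus Q = ([Cr²⁺(aq)]^3·[Al³⁺(aq)]) / [Cr³⁺(aq)]^3.
Substituting the known concentrations and solving, log [Cr³⁺(aq)] = −3.640 and [Cr³⁺(aq)] = 0.00023 M.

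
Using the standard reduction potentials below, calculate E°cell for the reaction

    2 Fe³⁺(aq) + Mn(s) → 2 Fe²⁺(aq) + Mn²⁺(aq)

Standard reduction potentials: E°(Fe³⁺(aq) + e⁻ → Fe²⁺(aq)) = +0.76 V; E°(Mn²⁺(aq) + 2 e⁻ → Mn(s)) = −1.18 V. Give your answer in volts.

+1.94 V

In the reaction as written, Fe³⁺(aq) is reduced (cathode) and Mn²⁺(aq) is produced by oxidation at the anode.
E°cell = E°(cathode) − E°(anode) = +0.76 − (−1.18) = +1.94 V.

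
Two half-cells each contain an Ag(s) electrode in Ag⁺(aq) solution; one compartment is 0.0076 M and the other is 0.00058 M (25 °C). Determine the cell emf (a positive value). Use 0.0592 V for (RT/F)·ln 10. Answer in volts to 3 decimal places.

For a concentration cell E°cell = 0, since both electrodes use the same couple.
The compartment with the higher Ag⁺(aq) concentration (0.0076 M) acts as the cathode; ions are reduced there and produced at the dilute (0.00058 M) anode.
With n = 1, Ecell = −(0.0592/1)·log([dilute]/[conc]) = −(0.0592/1)·log(0.00058/0.0076) = +0.066 V.

0.066 V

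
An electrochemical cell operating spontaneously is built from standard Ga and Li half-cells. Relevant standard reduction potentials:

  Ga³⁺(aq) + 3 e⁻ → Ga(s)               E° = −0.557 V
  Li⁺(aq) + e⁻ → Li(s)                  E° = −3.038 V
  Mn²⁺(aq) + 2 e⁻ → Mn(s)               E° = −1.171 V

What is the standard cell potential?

+2.481 V

Of the two couples in this cell, the one with the more positive reduction potential is reduced at the cathode: here that is Ga³⁺/Ga (−0.557 V); Li⁺/Li (−3.038 V) is the anode.
E°cell = E°(cathode) − E°(anode) = −0.557 − (−3.038) = +2.481 V.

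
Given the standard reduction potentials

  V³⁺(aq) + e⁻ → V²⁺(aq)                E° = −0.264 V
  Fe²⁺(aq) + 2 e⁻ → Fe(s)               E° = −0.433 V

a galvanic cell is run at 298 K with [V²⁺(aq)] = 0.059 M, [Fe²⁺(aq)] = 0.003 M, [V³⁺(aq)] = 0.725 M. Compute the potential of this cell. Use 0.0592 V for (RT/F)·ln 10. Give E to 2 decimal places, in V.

Since E°(V³⁺/V²⁺) > E°(Fe²⁺/Fe), V³⁺/V²⁺ serves as the cathode.
The standard potential is −0.264 − (−0.433) = +0.169 V and the balanced reaction transfers n = 2 electrons.
The balanced reaction is 2 V³⁺(aq) + Fe(s) → 2 V²⁺(aq) + Fe²⁺(aq), so Q = ([V²⁺(aq)]^2·[Fe²⁺(aq)]) / [V³⁺(aq)]^2 = 1.99×10^−5 and log Q = −4.702.
By the Nernst equation, E = +0.169 − (0.0592/2)·(−4.702) = +0.31 V.

+0.31 V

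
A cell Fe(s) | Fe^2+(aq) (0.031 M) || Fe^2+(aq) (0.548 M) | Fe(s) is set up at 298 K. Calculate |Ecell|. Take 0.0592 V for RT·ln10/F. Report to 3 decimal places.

For a concentration cell E°cell = 0, since both electrodes use the same couple.
The compartment with the higher Fe^2+(aq) concentration (0.548 M) acts as the cathode; ions are reduced there and produced at the dilute (0.031 M) anode.
With n = 2, Ecell = −(0.0592/2)·log([dilute]/[conc]) = −(0.0592/2)·log(0.031/0.548) = +0.037 V.

0.037 V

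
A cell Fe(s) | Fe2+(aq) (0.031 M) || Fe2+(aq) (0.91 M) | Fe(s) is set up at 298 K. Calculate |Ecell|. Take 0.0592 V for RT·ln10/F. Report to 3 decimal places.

0.043 V

For a concentration cell E°cell = 0, since both electrodes use the same couple.
The compartment with the higher Fe2+(aq) concentration (0.91 M) acts as the cathode; ions are reduced there and produced at the dilute (0.031 M) anode.
With n = 2, Ecell = −(0.0592/2)·log([dilute]/[conc]) = −(0.0592/2)·log(0.031/0.91) = +0.043 V.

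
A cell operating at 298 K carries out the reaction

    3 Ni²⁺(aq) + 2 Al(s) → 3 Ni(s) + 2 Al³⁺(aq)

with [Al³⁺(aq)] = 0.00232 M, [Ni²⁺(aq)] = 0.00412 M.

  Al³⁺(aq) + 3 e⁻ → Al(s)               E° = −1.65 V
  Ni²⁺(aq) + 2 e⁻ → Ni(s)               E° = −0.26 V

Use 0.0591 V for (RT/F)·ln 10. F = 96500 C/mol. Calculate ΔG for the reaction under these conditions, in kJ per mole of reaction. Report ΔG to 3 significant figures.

E°cell = −0.26 − (−1.65) = +1.39 V; the balanced reaction transfers n = 6 electrons.
Q = [Al³⁺(aq)]^2 / [Ni²⁺(aq)]^3 = 77, so log Q = 1.886 and E = +1.39 − (0.0591/6)(1.886) = +1.3714 V.
Then ΔG = −nFE = −6 × 96500 × +1.3714 J/mol = −794 kJ/mol.

−794 kJ/mol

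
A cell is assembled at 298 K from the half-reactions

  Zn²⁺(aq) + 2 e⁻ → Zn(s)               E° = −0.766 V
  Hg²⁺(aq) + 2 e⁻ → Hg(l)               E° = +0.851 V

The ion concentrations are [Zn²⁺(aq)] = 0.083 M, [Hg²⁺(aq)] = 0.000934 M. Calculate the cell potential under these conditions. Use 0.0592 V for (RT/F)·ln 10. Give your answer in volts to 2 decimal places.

+1.56 V

Since E°(Hg²⁺/Hg) > E°(Zn²⁺/Zn), Hg²⁺/Hg serves as the cathode.
E°cell = E°cat − E°an = +0.851 − (−0.766) = +1.617 V; n = 2.
The balanced reaction is Hg²⁺(aq) + Zn(s) → Hg(l) + Zn²⁺(aq), so Q = [Zn²⁺(aq)] / [Hg²⁺(aq)] = 88.9 and log Q = 1.949.
E = E° − (0.0592/n)·log Q = +1.617 − (0.0592/2)(1.949) = +1.56 V.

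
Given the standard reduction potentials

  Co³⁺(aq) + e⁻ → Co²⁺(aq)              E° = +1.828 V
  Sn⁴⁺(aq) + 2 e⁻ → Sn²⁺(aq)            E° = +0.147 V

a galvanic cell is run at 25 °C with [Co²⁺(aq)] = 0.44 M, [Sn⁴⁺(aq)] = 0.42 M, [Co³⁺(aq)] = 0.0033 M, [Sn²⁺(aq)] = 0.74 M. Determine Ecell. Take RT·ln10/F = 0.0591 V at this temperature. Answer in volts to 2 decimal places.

+1.56 V

The Co³⁺/Co²⁺ couple has the more positive E°, so it is the cathode; Sn⁴⁺/Sn²⁺ is the anode.
The standard potential is +1.828 − (+0.147) = +1.681 V and the balanced reaction transfers n = 2 electrons.
The balanced reaction is 2 Co³⁺(aq) + Sn²⁺(aq) → 2 Co²⁺(aq) + Sn⁴⁺(aq), so Q = ([Co²⁺(aq)]^2·[Sn⁴⁺(aq)]) / ([Co³⁺(aq)]^2·[Sn²⁺(aq)]) = 1.01×10^4 and log Q = 4.004.
Applying E = E° − (RT ln10/nF)·log Q gives +1.681 − (0.0591/2)(4.004) = +1.56 V.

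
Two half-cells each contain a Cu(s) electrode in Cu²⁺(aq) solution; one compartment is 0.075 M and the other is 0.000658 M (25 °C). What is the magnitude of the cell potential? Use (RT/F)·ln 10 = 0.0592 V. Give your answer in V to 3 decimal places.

0.061 V

For a concentration cell E°cell = 0, since both electrodes use the same couple.
The compartment with the higher Cu²⁺(aq) concentration (0.075 M) acts as the cathode; ions are reduced there and produced at the dilute (0.000658 M) anode.
With n = 2, Ecell = −(0.0592/2)·log([dilute]/[conc]) = −(0.0592/2)·log(0.000658/0.075) = +0.061 V.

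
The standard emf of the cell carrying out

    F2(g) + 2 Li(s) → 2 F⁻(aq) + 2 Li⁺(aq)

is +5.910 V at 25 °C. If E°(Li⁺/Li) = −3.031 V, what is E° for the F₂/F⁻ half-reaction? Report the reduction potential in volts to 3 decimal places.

+2.879 V

In the reaction as written the F₂/F⁻ couple is reduced (cathode) and Li⁺/Li is oxidized (anode), so E°cell = E°(F₂/F⁻) − E°(Li⁺/Li).
E°(F₂/F⁻) = E°cell + E°(anode) = +5.910 + (−3.031) = +2.879 V.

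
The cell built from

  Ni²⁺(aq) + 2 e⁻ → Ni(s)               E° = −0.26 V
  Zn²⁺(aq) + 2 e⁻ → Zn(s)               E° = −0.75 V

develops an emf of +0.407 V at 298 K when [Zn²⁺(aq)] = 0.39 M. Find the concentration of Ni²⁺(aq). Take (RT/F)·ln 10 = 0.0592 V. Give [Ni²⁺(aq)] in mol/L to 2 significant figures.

0.00061 M

With Ni²⁺/Ni at the cathode and Zn²⁺/Zn at the anode, E°cell = −0.26 − (−0.75) = +0.49 V (n = 2).
Rearranging E = E° − (0.0592/n)·log Q gives log Q = 2(+0.49 − (+0.407))/0.0592 = 2.804.
Balancing electrons gives Ni²⁺(aq) + Zn(s) → Ni(s) + Zn²⁺(aq); thus Q = [Zn²⁺(aq)] / [Ni²⁺(aq)].
Substituting the known concentrations and solving, log [Ni²⁺(aq)] = −3.213 and [Ni²⁺(aq)] = 0.00061 M.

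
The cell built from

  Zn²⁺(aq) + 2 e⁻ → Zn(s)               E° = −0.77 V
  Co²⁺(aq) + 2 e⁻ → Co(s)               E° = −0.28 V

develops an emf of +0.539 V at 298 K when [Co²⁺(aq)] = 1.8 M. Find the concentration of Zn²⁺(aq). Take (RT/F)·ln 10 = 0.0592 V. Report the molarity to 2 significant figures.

With Co²⁺/Co at the cathode and Zn²⁺/Zn at the anode, E°cell = −0.28 − (−0.77) = +0.49 V (n = 2).
Since E = E° − (0.0592/n)·log Q, log Q = n(E° − E)/0.0592 = −1.655.
Balancing electrons gives Co²⁺(aq) + Zn(s) → Co(s) + Zn²⁺(aq); thus Q = [Zn²⁺(aq)] / [Co²⁺(aq)].
Solving for the unknown gives log [Zn²⁺(aq)] = −1.400, so [Zn²⁺(aq)] ≈ 0.040 M.

0.040 M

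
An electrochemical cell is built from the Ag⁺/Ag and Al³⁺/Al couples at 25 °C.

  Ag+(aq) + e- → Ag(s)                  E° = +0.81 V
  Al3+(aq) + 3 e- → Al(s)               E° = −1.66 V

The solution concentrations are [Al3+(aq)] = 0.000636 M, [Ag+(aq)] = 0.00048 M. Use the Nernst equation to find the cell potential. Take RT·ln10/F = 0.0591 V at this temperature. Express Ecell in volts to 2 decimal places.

Ag⁺/Ag is reduced (cathode, E° = +0.81 V) and Al³⁺/Al is oxidized (anode).
The standard potential is +0.81 − (−1.66) = +2.47 V and the balanced reaction transfers n = 3 electrons.
Balancing gives 3 Ag+(aq) + Al(s) → 3 Ag(s) + Al3+(aq); hence Q = [Al3+(aq)] / [Ag+(aq)]^3 = 5.75×10^6 (log Q = 6.760).
E = E° − (0.0591/n)·log Q = +2.47 − (0.0591/3)(6.760) = +2.34 V.

+2.34 V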